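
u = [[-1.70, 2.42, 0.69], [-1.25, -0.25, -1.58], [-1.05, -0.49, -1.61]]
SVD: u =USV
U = [[-1.00, -0.04, 0.07], [-0.02, -0.72, -0.70], [0.08, -0.7, 0.71]]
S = [3.05, 2.83, 0.0]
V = [[0.54, -0.80, -0.26],[0.60, 0.15, 0.79],[-0.59, -0.58, 0.56]]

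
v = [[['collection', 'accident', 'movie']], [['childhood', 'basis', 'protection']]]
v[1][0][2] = 'protection'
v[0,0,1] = 'accident'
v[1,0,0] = 'childhood'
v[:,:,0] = [['collection'], ['childhood']]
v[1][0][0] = 'childhood'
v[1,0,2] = 'protection'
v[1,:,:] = [['childhood', 'basis', 'protection']]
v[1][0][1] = 'basis'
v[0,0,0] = 'collection'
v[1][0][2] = 'protection'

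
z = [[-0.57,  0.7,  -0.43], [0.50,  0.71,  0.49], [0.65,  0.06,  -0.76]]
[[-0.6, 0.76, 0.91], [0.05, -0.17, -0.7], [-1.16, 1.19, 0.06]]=z@[[-0.38, 0.25, -0.84],[-0.46, 0.49, 0.14],[1.16, -1.31, -0.78]]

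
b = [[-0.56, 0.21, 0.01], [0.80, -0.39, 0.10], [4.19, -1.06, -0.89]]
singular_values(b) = [4.53, 0.34, 0.01]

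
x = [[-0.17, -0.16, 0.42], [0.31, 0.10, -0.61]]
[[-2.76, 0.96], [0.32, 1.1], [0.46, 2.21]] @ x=[[0.77, 0.54, -1.74], [0.29, 0.06, -0.54], [0.61, 0.15, -1.15]]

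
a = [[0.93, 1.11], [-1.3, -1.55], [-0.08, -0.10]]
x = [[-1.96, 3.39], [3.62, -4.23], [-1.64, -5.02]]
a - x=[[2.89, -2.28], [-4.92, 2.68], [1.56, 4.92]]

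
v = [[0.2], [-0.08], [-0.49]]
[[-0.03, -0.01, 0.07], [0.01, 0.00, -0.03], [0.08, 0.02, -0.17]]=v @ [[-0.17, -0.05, 0.35]]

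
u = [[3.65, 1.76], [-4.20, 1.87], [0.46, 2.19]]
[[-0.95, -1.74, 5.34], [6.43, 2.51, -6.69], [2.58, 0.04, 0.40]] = u@[[-0.92,-0.54,1.53], [1.37,0.13,-0.14]]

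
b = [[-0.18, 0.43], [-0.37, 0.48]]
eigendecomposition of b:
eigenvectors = [[(0.73+0j),(0.73-0j)], [(0.56+0.38j),(0.56-0.38j)]]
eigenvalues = [(0.15+0.22j), (0.15-0.22j)]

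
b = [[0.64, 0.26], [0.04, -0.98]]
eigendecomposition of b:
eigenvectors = [[1.0, -0.16], [0.02, 0.99]]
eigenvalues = [0.65, -0.99]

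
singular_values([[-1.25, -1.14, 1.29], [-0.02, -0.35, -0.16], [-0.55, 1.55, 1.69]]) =[2.51, 1.98, 0.0]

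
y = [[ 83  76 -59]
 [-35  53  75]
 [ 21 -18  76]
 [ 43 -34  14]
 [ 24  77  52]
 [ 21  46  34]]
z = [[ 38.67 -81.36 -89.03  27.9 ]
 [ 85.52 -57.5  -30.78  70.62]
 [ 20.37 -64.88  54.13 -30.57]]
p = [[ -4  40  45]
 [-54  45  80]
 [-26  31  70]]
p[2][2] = 70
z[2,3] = -30.57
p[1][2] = 80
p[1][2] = 80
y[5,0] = 21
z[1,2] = -30.78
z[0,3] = 27.9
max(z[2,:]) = 54.13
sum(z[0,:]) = -103.82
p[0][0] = -4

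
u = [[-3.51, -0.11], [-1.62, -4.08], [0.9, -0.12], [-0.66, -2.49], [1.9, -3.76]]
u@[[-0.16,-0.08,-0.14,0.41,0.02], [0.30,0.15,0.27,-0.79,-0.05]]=[[0.53, 0.26, 0.46, -1.35, -0.06],  [-0.96, -0.48, -0.87, 2.56, 0.17],  [-0.18, -0.09, -0.16, 0.46, 0.02],  [-0.64, -0.32, -0.58, 1.7, 0.11],  [-1.43, -0.72, -1.28, 3.75, 0.23]]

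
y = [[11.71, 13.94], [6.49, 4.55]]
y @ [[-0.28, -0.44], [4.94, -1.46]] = [[65.58, -25.50], [20.66, -9.5]]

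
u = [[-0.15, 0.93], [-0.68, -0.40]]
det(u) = 0.692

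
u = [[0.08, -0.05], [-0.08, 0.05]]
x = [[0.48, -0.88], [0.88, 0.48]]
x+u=[[0.56, -0.93], [0.80, 0.53]]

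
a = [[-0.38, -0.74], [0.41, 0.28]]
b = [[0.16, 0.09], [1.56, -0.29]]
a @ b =[[-1.22,0.18], [0.50,-0.04]]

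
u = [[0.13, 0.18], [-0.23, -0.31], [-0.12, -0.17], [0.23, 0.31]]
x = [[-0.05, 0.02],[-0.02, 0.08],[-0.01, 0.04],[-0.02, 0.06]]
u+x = [[0.08,0.2], [-0.25,-0.23], [-0.13,-0.13], [0.21,0.37]]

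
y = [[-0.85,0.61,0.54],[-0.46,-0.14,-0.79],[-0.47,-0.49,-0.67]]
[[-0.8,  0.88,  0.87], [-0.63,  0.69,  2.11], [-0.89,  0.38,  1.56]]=y@[[1.35,-0.84,-1.57], [0.66,0.72,0.94], [-0.1,-0.51,-1.92]]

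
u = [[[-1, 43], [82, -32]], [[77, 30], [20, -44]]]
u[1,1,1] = -44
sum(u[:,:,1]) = -3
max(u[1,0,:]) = 77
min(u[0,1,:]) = -32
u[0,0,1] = 43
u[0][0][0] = -1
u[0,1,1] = -32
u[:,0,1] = [43, 30]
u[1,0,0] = 77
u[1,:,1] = [30, -44]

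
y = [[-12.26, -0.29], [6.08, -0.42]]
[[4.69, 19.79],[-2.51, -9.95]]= y@[[-0.39, -1.62], [0.33, 0.24]]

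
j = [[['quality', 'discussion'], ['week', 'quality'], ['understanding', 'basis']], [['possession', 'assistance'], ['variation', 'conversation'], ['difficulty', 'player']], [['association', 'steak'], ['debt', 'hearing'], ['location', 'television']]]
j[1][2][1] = 'player'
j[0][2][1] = 'basis'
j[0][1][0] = 'week'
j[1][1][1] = 'conversation'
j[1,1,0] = 'variation'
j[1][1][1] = 'conversation'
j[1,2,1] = 'player'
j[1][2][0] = 'difficulty'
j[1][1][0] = 'variation'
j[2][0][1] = 'steak'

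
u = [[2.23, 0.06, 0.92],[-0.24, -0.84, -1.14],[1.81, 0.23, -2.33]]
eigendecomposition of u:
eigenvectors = [[-0.93, 0.17, -0.05], [0.18, -0.53, 0.99], [-0.33, -0.83, 0.1]]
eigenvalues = [2.55, -2.55, -0.95]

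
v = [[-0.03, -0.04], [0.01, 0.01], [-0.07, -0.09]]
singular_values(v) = [0.13, 0.0]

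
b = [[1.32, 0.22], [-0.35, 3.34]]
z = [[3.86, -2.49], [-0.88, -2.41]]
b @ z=[[4.90, -3.82], [-4.29, -7.18]]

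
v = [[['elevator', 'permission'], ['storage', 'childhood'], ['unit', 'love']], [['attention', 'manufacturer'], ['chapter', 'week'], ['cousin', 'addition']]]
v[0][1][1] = 'childhood'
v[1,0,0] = 'attention'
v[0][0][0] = 'elevator'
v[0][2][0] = 'unit'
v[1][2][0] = 'cousin'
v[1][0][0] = 'attention'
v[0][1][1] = 'childhood'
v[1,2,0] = 'cousin'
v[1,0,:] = ['attention', 'manufacturer']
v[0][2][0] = 'unit'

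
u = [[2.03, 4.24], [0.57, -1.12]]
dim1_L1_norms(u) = [6.27, 1.69]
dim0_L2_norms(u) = [2.11, 4.39]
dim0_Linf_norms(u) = [2.03, 4.24]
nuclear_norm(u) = 5.75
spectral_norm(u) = 4.77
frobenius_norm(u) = 4.87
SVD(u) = [[-0.99,0.17], [0.17,0.99]] @ diag([4.765399127290671, 0.9842617322731345]) @ [[-0.4, -0.92], [0.92, -0.40]]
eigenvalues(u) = [2.67, -1.76]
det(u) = -4.69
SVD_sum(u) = [[1.88, 4.31], [-0.32, -0.73]] + [[0.15, -0.07], [0.89, -0.39]]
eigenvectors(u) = [[0.99, -0.75], [0.15, 0.67]]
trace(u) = 0.91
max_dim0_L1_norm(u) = 5.36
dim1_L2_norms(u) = [4.7, 1.26]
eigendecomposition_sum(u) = [[2.28, 2.56], [0.34, 0.38]] + [[-0.25, 1.68], [0.23, -1.5]]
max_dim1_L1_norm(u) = 6.27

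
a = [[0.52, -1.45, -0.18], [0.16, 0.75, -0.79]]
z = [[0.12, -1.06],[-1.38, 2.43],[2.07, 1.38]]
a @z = [[1.69, -4.32], [-2.65, 0.56]]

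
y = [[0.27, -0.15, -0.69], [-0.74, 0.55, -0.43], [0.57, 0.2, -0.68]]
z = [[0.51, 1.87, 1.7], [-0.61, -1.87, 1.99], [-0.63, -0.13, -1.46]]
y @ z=[[0.66, 0.88, 1.17], [-0.44, -2.36, 0.46], [0.6, 0.78, 2.36]]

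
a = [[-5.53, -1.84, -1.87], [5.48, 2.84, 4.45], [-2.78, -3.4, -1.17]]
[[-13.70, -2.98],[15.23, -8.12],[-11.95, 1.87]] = a @ [[1.85, 2.18], [2.06, -1.0], [-0.17, -3.87]]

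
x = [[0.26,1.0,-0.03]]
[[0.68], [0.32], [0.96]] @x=[[0.18,0.68,-0.02], [0.08,0.32,-0.01], [0.25,0.96,-0.03]]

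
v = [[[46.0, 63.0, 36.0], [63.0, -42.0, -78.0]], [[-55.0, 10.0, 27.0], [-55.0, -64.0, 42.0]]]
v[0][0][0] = 46.0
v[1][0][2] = 27.0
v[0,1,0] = 63.0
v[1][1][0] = -55.0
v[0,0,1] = 63.0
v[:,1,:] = [[63.0, -42.0, -78.0], [-55.0, -64.0, 42.0]]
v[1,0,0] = -55.0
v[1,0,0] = -55.0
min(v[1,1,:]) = -64.0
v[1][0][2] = 27.0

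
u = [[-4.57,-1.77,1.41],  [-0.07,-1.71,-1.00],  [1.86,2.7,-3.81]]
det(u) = -34.13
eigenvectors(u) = [[-0.76+0.00j, (0.02+0.38j), (0.02-0.38j)],[0.16+0.00j, (-0.39-0.49j), -0.39+0.49j],[(0.63+0j), -0.68+0.00j, -0.68-0.00j]]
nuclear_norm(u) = 11.25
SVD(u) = [[-0.71, 0.68, -0.18], [-0.05, 0.2, 0.98], [0.7, 0.71, -0.11]] @ diag([6.662848321804811, 2.6689638048915127, 1.9192926949274405]) @ [[0.69,0.49,-0.54], [-0.67,0.14,-0.73], [0.28,-0.86,-0.42]]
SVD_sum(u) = [[-3.26, -2.31, 2.58], [-0.23, -0.16, 0.18], [3.19, 2.26, -2.53]] + [[-1.22, 0.25, -1.32], [-0.36, 0.07, -0.39], [-1.27, 0.26, -1.37]] + [[-0.1, 0.29, 0.14], [0.52, -1.62, -0.79], [-0.06, 0.18, 0.09]]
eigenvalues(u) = [(-5.37+0j), (-2.36+0.89j), (-2.36-0.89j)]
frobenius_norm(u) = 7.43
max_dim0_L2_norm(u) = 4.93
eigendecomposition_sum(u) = [[-4.58-0.00j, -3.57-0.00j, 1.85+0.00j],  [0.95+0.00j, 0.74+0.00j, -0.38-0.00j],  [(3.81+0j), 2.97+0.00j, -1.53-0.00j]] + [[(0.01+0.54j), (0.9+0.02j), (-0.22+0.65j)], [-0.51-0.72j, -1.23+0.81j, -0.31-1.07j], [(-0.97-0.05j), -0.13+1.62j, (-1.14-0.47j)]] + [[0.01-0.54j, 0.90-0.02j, -0.22-0.65j], [(-0.51+0.72j), -1.23-0.81j, (-0.31+1.07j)], [(-0.97+0.05j), -0.13-1.62j, -1.14+0.47j]]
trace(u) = -10.09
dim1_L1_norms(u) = [7.75, 2.78, 8.37]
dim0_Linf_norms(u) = [4.57, 2.7, 3.81]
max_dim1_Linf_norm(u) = 4.57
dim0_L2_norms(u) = [4.93, 3.65, 4.18]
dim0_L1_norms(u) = [6.5, 6.18, 6.22]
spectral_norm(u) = 6.66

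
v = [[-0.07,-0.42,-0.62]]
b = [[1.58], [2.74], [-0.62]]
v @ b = [[-0.88]]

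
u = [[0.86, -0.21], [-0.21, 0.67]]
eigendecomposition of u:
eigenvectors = [[0.84, 0.54], [-0.54, 0.84]]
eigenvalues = [1.0, 0.53]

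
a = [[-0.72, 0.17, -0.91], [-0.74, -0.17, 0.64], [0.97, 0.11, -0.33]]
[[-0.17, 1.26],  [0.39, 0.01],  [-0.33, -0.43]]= a @ [[-0.24, -0.71], [0.64, -0.16], [0.5, -0.85]]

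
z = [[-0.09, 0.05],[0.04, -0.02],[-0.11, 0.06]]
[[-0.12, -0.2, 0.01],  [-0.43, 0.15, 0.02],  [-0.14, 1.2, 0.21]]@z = [[0.00, -0.0],[0.04, -0.02],[0.04, -0.02]]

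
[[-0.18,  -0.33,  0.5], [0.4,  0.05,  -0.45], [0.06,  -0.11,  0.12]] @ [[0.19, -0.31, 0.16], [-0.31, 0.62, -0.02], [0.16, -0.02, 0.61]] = [[0.15, -0.16, 0.28], [-0.01, -0.08, -0.21], [0.06, -0.09, 0.08]]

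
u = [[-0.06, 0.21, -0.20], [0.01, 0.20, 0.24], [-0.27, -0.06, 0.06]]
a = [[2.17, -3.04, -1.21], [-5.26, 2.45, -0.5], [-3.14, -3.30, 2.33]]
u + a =[[2.11, -2.83, -1.41], [-5.25, 2.65, -0.26], [-3.41, -3.36, 2.39]]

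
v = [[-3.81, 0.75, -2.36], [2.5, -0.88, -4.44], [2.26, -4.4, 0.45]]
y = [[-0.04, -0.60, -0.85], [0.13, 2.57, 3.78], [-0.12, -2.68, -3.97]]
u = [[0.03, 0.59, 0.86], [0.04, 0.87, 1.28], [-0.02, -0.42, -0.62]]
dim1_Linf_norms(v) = [3.81, 4.44, 4.4]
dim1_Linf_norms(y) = [0.85, 3.78, 3.97]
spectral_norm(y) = 6.70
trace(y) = -1.44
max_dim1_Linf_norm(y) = 3.97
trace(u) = 0.28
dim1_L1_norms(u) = [1.48, 2.19, 1.06]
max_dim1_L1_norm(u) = 2.19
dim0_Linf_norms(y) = [0.13, 2.68, 3.97]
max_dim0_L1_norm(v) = 8.57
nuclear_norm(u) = 2.02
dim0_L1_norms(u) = [0.09, 1.88, 2.76]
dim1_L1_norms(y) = [1.49, 6.48, 6.77]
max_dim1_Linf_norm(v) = 4.44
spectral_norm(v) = 6.21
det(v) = 88.84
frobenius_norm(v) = 8.49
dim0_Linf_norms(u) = [0.04, 0.87, 1.28]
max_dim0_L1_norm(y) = 8.6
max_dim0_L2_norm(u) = 1.66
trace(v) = -4.24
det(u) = -0.00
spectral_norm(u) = 2.01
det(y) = -0.00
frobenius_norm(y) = 6.70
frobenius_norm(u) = 2.01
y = v @ u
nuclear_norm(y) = 6.74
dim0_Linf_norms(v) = [3.81, 4.4, 4.44]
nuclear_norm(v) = 14.09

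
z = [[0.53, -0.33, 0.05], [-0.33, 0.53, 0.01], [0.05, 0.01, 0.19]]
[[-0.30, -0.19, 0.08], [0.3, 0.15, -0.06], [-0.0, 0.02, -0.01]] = z @ [[-0.34, -0.31, 0.16], [0.36, 0.09, -0.01], [0.05, 0.16, -0.1]]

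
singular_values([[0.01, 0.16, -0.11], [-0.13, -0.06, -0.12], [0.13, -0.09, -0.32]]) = [0.37, 0.19, 0.16]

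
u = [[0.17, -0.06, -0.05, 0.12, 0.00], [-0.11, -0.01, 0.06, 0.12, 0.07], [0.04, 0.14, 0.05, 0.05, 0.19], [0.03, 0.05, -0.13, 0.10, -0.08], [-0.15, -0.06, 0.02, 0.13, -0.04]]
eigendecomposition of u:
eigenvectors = [[(-0.84+0j), 0.35+0.15j, 0.35-0.15j, -0.02+0.00j, -0.20+0.00j], [(0.3+0j), (0.23+0.19j), 0.23-0.19j, (-0.23+0j), -0.36+0.00j], [0.18+0.00j, (0.71+0j), 0.71-0.00j, (0.72+0j), (-0.68+0j)], [-0.34+0.00j, -0.02+0.42j, (-0.02-0.42j), (0.24+0j), -0.17+0.00j], [0.23+0.00j, (-0.1+0.28j), (-0.1-0.28j), (-0.61+0j), (0.58+0j)]]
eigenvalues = [(0.25+0j), (0.09+0.15j), (0.09-0.15j), (-0.14+0j), (-0.01+0j)]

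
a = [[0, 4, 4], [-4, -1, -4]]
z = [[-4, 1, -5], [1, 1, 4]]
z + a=[[-4, 5, -1], [-3, 0, 0]]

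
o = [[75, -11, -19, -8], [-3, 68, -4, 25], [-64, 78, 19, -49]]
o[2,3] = -49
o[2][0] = -64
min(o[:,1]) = -11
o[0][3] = -8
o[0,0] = 75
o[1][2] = -4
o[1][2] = -4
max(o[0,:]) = 75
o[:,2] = [-19, -4, 19]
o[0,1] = -11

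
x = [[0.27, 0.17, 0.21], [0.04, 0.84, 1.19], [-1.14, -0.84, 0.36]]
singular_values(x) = [1.61, 1.34, 0.14]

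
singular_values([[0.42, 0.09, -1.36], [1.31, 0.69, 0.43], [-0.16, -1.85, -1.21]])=[2.52, 1.48, 0.87]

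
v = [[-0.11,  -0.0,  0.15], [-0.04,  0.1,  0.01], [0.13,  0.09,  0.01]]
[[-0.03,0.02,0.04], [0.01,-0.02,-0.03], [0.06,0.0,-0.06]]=v @ [[0.31, 0.10, -0.17],[0.18, -0.14, -0.42],[0.06, 0.22, 0.12]]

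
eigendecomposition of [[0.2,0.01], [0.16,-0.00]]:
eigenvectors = [[0.79, -0.05], [0.61, 1.0]]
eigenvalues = [0.21, -0.01]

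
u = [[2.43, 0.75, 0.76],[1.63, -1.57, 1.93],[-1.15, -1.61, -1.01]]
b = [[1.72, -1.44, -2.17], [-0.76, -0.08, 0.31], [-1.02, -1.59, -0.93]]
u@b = [[2.83, -4.77, -5.75], [2.03, -5.29, -5.82], [0.28, 3.39, 2.94]]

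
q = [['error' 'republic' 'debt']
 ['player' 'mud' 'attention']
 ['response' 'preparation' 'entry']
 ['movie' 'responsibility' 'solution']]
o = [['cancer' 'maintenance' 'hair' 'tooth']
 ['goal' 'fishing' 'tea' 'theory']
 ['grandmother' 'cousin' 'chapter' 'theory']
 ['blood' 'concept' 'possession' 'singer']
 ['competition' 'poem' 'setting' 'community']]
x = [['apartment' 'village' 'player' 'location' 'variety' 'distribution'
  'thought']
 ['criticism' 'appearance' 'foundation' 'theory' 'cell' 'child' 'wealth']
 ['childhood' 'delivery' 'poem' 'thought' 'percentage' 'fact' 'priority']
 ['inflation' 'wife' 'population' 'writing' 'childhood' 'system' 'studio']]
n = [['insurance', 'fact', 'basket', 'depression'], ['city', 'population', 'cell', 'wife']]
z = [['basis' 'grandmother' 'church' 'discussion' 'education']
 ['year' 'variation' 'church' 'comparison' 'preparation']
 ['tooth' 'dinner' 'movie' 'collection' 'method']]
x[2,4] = 'percentage'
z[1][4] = 'preparation'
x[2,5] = 'fact'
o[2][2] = 'chapter'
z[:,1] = ['grandmother', 'variation', 'dinner']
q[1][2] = 'attention'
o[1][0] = 'goal'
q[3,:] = ['movie', 'responsibility', 'solution']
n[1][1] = 'population'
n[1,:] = ['city', 'population', 'cell', 'wife']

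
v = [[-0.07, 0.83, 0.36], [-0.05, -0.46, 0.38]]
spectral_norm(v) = 0.96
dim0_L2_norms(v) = [0.09, 0.95, 0.52]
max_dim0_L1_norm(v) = 1.29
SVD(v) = [[-0.92, 0.39], [0.39, 0.92]] @ diag([0.9623639386116961, 0.5057228980971529]) @ [[0.05, -0.98, -0.19], [-0.15, -0.19, 0.97]]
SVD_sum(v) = [[-0.04, 0.87, 0.17],[0.02, -0.37, -0.07]] + [[-0.03, -0.04, 0.19], [-0.07, -0.09, 0.45]]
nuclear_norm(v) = 1.47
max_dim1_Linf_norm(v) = 0.83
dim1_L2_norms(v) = [0.91, 0.6]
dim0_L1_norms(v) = [0.12, 1.29, 0.74]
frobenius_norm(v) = 1.09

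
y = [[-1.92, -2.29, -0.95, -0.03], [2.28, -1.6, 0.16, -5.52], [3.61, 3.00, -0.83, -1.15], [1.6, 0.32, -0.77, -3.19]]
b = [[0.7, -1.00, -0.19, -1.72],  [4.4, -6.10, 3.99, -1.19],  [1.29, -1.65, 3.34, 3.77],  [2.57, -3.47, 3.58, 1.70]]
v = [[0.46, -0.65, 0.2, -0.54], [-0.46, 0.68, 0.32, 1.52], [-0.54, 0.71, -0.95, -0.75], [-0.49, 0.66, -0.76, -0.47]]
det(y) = 27.31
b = y @ v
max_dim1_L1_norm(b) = 15.68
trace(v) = -0.28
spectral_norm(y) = 7.56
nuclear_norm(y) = 14.59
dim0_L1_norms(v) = [1.95, 2.7, 2.23, 3.28]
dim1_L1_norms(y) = [5.19, 9.56, 8.59, 5.88]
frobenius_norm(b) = 11.94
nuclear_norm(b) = 15.83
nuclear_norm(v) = 3.95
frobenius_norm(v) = 2.79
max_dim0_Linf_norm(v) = 1.52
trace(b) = -0.36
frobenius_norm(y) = 9.25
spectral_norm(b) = 10.86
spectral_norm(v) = 2.05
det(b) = -0.00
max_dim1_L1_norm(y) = 9.56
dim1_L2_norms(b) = [2.12, 8.6, 5.45, 5.86]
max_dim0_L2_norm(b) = 7.28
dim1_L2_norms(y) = [3.14, 6.19, 4.9, 3.66]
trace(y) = -7.54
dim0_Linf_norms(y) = [3.61, 3.0, 0.95, 5.52]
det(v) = -0.00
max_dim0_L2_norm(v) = 1.84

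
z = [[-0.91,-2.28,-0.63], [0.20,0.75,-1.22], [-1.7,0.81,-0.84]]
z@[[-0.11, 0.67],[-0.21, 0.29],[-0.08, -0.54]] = [[0.63, -0.93],[-0.08, 1.01],[0.08, -0.45]]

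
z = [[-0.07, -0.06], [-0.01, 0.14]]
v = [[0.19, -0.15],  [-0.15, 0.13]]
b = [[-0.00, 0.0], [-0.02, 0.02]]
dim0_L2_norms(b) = [0.02, 0.02]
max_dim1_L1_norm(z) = 0.15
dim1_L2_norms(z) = [0.09, 0.14]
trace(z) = 0.07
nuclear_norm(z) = 0.22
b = z @ v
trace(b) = 0.02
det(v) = 0.00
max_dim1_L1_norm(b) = 0.04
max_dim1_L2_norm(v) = 0.24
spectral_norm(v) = 0.31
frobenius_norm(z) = 0.17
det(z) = -0.01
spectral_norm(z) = 0.15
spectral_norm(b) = 0.03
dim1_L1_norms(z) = [0.13, 0.15]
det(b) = 0.00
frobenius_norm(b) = 0.03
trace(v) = 0.32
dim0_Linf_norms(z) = [0.07, 0.14]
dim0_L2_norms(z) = [0.07, 0.15]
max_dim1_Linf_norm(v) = 0.19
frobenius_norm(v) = 0.31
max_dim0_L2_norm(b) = 0.02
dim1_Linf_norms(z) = [0.07, 0.14]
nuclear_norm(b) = 0.03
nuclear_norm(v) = 0.32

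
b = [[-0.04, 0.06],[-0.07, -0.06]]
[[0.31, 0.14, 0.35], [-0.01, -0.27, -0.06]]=b@ [[-2.69,1.18,-2.69],  [3.38,3.14,4.10]]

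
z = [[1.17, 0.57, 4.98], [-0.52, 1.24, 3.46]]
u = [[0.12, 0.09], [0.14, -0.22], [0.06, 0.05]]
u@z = [[0.09, 0.18, 0.91], [0.28, -0.19, -0.06], [0.04, 0.10, 0.47]]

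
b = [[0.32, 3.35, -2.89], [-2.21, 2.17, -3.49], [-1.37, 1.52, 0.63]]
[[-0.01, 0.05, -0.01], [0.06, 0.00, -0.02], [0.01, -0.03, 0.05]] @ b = [[-0.10, 0.06, -0.15],[0.05, 0.17, -0.19],[0.00, 0.04, 0.11]]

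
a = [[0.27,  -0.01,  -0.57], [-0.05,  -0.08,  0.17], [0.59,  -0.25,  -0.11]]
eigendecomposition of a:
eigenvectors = [[(-0.22-0.63j), -0.22+0.63j, (0.4+0j)], [0.19j, -0.19j, 0.89+0.00j], [-0.72+0.00j, -0.72-0.00j, 0.21+0.00j]]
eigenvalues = [(0.07+0.58j), (0.07-0.58j), (-0.06+0j)]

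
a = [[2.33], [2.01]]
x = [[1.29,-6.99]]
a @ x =[[3.01, -16.29],  [2.59, -14.05]]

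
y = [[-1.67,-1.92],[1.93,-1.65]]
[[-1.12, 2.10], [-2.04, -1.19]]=y @ [[-0.32, -0.89], [0.86, -0.32]]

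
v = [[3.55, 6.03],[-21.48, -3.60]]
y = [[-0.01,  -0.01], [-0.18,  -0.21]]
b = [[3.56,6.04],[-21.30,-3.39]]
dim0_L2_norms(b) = [21.6, 6.93]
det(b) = 116.58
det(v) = 116.74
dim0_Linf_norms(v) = [21.48, 6.03]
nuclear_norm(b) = 27.34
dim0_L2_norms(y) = [0.18, 0.21]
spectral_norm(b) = 22.05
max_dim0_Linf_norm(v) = 21.48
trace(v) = -0.05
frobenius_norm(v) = 22.88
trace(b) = 0.17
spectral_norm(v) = 22.27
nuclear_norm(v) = 27.51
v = y + b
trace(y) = -0.22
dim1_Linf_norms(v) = [6.03, 21.48]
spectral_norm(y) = 0.28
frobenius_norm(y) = 0.28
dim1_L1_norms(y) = [0.02, 0.39]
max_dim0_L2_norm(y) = 0.21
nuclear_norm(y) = 0.28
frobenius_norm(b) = 22.68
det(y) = 0.00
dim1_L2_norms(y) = [0.01, 0.28]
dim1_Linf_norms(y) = [0.01, 0.21]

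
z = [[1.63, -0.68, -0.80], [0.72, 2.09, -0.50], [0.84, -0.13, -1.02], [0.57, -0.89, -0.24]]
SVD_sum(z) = [[1.55, -0.51, -1.01], [0.23, -0.08, -0.15], [1.01, -0.33, -0.66], [0.67, -0.22, -0.43]] + [[-0.04, -0.18, 0.03], [0.44, 2.16, -0.41], [0.04, 0.22, -0.04], [-0.14, -0.67, 0.13]] + [[0.12, 0.01, 0.17], [0.04, 0.00, 0.07], [-0.21, -0.02, -0.32], [0.04, 0.00, 0.06]]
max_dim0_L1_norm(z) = 3.79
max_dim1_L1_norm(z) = 3.31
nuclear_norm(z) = 5.28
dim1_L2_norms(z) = [1.94, 2.27, 1.33, 1.08]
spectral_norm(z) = 2.45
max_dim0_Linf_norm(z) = 2.09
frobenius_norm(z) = 3.44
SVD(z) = [[0.78, 0.08, -0.46], [0.12, -0.95, -0.18], [0.51, -0.10, 0.85], [0.34, 0.3, -0.17]] @ diag([2.4501843675266115, 2.3715504398888094, 0.45348106486534623]) @ [[0.81, -0.27, -0.52], [-0.20, -0.96, 0.18], [-0.55, -0.05, -0.83]]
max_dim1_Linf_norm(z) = 2.09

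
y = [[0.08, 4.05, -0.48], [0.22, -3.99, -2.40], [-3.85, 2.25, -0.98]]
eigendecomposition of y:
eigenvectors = [[(-0.7+0j), (-0.41+0.24j), (-0.41-0.24j)], [-0.28+0.00j, 0.10-0.52j, 0.10+0.52j], [0.66+0.00j, -0.70+0.00j, (-0.7-0j)]]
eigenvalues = [(2.16+0j), (-3.52+2.99j), (-3.52-2.99j)]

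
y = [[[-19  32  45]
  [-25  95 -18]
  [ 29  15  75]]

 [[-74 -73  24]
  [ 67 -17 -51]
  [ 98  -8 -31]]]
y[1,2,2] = -31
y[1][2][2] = -31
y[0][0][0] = -19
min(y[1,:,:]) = -74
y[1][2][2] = -31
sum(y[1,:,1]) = -98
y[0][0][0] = -19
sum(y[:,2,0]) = 127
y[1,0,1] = -73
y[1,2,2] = -31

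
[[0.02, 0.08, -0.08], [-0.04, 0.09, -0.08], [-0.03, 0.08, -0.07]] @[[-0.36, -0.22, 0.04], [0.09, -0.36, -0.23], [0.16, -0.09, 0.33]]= [[-0.01, -0.03, -0.04], [0.01, -0.02, -0.05], [0.01, -0.02, -0.04]]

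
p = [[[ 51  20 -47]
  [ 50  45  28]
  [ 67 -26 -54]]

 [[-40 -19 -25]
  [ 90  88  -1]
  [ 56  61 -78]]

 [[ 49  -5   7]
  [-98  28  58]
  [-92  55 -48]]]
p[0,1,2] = 28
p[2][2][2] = -48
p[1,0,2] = -25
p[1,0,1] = -19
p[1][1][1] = 88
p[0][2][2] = -54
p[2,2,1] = 55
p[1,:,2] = [-25, -1, -78]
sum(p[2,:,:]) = -46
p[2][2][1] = 55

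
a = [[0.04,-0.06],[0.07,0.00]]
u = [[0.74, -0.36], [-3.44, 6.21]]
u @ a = [[0.0, -0.04], [0.30, 0.21]]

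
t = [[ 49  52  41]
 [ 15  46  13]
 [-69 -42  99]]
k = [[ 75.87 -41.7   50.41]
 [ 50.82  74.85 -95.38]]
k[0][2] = 50.41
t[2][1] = -42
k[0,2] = 50.41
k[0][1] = -41.7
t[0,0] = 49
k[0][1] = -41.7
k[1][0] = 50.82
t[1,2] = 13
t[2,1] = -42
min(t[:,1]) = -42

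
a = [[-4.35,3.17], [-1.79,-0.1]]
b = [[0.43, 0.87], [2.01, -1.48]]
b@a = [[-3.43, 1.28], [-6.09, 6.52]]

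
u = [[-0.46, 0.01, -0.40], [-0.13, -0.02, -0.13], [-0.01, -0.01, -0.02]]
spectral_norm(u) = 0.64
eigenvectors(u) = [[0.96, 0.4, -0.57], [0.29, -0.79, -0.52], [0.03, -0.46, 0.64]]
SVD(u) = [[-0.96, 0.27, 0.10],  [-0.29, -0.85, -0.45],  [-0.03, -0.46, 0.89]] @ diag([0.6369390590673883, 0.028354395457411252, 0.0021594658123757046]) @ [[0.75,-0.01,0.66],[-0.34,0.85,0.39],[0.57,0.52,-0.64]]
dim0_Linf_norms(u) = [0.46, 0.02, 0.4]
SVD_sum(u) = [[-0.46, 0.0, -0.4],[-0.14, 0.0, -0.12],[-0.02, 0.00, -0.01]] + [[-0.00, 0.01, 0.0], [0.01, -0.02, -0.01], [0.0, -0.01, -0.01]] + [[0.0,  0.00,  -0.0], [-0.00,  -0.0,  0.0], [0.0,  0.00,  -0.0]]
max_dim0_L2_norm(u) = 0.48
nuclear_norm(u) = 0.67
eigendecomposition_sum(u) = [[-0.46, 0.0, -0.41], [-0.14, 0.00, -0.12], [-0.01, 0.00, -0.01]] + [[-0.00, 0.01, 0.01], [0.01, -0.02, -0.01], [0.0, -0.01, -0.01]] + [[0.00, -0.0, 0.00], [0.00, -0.00, 0.0], [-0.00, 0.00, -0.0]]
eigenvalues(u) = [-0.47, -0.03, -0.0]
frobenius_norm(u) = 0.64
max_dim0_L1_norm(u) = 0.6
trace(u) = -0.50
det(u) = -0.00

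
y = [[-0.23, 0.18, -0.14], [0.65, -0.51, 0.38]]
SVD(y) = [[-0.34,0.94], [0.94,0.34]] @ diag([0.9653374218697548, 0.004864353796265781]) @ [[0.71, -0.56, 0.42], [0.29, -0.31, -0.91]]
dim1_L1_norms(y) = [0.55, 1.54]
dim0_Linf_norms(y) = [0.65, 0.51, 0.38]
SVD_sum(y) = [[-0.23, 0.18, -0.14], [0.65, -0.51, 0.38]] + [[0.00, -0.00, -0.0],  [0.00, -0.00, -0.00]]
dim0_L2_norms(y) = [0.69, 0.54, 0.4]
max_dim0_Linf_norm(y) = 0.65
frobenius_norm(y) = 0.97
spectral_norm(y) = 0.97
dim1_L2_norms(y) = [0.32, 0.91]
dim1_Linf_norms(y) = [0.23, 0.65]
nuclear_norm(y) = 0.97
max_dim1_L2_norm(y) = 0.91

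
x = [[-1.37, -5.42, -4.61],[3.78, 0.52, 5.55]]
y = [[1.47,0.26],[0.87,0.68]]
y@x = [[-1.03, -7.83, -5.33], [1.38, -4.36, -0.24]]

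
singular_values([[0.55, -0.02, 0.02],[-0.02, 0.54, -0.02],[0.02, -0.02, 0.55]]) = [0.59, 0.53, 0.52]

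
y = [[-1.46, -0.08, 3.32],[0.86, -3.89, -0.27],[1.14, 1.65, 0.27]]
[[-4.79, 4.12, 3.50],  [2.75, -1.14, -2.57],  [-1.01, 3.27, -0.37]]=y @ [[0.24, 1.65, -1.03], [-0.56, 0.52, 0.39], [-1.35, 1.98, 0.61]]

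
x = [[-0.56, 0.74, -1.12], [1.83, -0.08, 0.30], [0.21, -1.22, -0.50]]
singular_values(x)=[2.11, 1.33, 1.06]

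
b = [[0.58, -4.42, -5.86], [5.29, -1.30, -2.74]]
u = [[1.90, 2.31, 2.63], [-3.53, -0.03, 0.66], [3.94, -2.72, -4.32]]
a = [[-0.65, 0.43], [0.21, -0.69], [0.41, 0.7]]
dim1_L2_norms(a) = [0.78, 0.72, 0.81]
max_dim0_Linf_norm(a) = 0.7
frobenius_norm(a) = 1.34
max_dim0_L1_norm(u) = 9.37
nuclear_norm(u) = 11.55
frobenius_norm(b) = 9.56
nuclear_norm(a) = 1.86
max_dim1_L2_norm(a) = 0.81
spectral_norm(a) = 1.09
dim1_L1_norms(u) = [6.84, 4.22, 10.98]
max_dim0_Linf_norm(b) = 5.86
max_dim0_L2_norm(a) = 1.07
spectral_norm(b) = 8.48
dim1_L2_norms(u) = [3.98, 3.59, 6.45]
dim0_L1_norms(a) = [1.27, 1.82]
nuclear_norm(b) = 12.89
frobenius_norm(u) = 8.39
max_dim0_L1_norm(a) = 1.82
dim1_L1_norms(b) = [10.86, 9.33]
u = a @ b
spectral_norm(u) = 7.13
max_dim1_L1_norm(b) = 10.86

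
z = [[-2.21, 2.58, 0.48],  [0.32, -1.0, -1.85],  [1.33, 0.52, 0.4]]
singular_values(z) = [3.71, 1.93, 1.01]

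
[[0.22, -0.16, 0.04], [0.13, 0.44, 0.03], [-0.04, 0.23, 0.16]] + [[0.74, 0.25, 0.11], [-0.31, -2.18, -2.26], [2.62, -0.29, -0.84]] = [[0.96, 0.09, 0.15], [-0.18, -1.74, -2.23], [2.58, -0.06, -0.68]]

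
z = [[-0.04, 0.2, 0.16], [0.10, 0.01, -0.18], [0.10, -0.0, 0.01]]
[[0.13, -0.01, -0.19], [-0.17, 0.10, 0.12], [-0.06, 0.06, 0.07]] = z @ [[-0.69, 0.60, 0.74], [0.04, 0.23, -0.58], [0.56, -0.22, -0.26]]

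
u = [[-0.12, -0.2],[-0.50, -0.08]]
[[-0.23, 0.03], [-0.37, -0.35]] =u @[[0.61,0.79], [0.79,-0.61]]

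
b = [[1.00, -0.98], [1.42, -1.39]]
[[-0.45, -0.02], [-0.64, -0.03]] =b @ [[-0.61,1.34], [-0.16,1.39]]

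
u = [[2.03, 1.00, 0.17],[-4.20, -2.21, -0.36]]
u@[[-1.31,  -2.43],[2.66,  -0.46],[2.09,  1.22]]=[[0.36, -5.19], [-1.13, 10.78]]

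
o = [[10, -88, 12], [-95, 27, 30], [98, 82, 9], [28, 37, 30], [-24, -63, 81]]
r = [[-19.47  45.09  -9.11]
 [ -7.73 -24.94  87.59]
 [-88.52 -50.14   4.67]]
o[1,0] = -95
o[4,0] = -24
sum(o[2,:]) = 189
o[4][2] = 81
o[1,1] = 27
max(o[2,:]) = 98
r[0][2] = -9.11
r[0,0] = -19.47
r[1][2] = 87.59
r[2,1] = -50.14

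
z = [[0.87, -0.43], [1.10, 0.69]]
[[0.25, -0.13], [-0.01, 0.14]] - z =[[-0.62,0.3], [-1.11,-0.55]]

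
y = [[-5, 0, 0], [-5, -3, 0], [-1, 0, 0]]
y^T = [[-5, -5, -1], [0, -3, 0], [0, 0, 0]]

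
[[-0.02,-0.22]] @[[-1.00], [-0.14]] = [[0.05]]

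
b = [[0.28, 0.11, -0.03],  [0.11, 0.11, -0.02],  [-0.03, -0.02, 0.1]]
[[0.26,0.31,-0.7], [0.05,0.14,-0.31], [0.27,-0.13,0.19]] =b @ [[1.42, 0.92, -2.26], [-0.37, 0.21, -0.33], [3.10, -0.98, 1.16]]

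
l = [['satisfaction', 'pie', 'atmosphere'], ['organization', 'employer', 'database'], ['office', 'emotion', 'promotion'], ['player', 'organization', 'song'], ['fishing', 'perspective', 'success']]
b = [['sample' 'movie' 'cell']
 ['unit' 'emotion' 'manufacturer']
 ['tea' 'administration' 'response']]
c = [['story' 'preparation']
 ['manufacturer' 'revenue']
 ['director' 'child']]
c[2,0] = 'director'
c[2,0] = 'director'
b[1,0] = 'unit'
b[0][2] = 'cell'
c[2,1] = 'child'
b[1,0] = 'unit'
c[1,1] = 'revenue'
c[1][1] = 'revenue'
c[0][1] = 'preparation'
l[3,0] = 'player'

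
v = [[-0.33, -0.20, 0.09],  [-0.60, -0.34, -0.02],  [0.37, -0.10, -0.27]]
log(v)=[[(-1.31+1.69j),(0.51+0.77j),-0.24-0.40j], [1.51+2.11j,(-1.24+2.02j),0.12+0.59j], [-1.04-2.07j,(0.36+1.1j),-1.31+2.56j]]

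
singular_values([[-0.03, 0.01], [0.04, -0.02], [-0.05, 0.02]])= [0.08, 0.0]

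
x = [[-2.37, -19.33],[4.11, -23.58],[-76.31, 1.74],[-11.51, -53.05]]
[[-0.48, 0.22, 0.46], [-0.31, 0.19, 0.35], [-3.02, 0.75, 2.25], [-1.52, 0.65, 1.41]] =x@ [[0.04, -0.01, -0.03], [0.02, -0.01, -0.02]]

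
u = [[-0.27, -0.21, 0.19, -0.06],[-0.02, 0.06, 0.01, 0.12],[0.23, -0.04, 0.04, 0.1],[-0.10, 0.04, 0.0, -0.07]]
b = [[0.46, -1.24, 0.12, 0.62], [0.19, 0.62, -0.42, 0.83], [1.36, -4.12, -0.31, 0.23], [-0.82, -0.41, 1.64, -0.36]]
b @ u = [[-0.13,-0.15,0.08,-0.21],  [-0.24,0.05,0.03,-0.04],  [-0.38,-0.51,0.20,-0.62],  [0.64,0.07,-0.09,0.19]]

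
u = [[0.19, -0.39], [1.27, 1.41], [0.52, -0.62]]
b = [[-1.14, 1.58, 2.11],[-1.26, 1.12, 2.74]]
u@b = [[0.27, -0.14, -0.67],[-3.22, 3.59, 6.54],[0.19, 0.13, -0.60]]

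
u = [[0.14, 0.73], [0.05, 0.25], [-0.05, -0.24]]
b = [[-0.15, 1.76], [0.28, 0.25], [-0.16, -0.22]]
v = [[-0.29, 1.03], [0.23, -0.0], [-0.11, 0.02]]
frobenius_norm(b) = 1.83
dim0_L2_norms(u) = [0.16, 0.81]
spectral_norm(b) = 1.79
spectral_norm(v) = 1.07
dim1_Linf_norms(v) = [1.03, 0.23, 0.11]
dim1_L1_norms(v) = [1.32, 0.23, 0.13]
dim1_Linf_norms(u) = [0.73, 0.25, 0.24]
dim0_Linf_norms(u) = [0.14, 0.73]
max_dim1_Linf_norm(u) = 0.73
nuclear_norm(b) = 2.14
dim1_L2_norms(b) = [1.77, 0.38, 0.27]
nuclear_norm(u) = 0.83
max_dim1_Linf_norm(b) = 1.76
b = v + u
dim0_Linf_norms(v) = [0.29, 1.03]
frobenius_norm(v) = 1.10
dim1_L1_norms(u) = [0.87, 0.3, 0.29]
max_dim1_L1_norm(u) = 0.87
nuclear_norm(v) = 1.32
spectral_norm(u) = 0.82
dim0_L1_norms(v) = [0.63, 1.05]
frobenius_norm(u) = 0.82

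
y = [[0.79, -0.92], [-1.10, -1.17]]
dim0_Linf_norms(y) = [1.1, 1.17]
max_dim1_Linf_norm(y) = 1.17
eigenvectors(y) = [[0.91, 0.36], [-0.42, 0.93]]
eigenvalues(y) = [1.21, -1.59]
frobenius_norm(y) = 2.01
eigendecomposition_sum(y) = [[1.03, -0.4], [-0.48, 0.18]] + [[-0.24, -0.52], [-0.62, -1.35]]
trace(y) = -0.38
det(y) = -1.94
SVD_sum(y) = [[-0.17, -0.23], [-0.93, -1.29]] + [[0.96, -0.69], [-0.17, 0.12]]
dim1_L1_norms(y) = [1.71, 2.27]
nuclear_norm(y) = 2.81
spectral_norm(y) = 1.62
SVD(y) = [[0.18, 0.98], [0.98, -0.18]] @ diag([1.6175403444119933, 1.1970644235794206]) @ [[-0.58, -0.81], [0.81, -0.58]]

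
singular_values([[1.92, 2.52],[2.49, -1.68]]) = [3.21, 2.96]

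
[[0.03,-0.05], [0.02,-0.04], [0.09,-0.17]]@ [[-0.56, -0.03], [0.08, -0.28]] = [[-0.02, 0.01], [-0.01, 0.01], [-0.06, 0.04]]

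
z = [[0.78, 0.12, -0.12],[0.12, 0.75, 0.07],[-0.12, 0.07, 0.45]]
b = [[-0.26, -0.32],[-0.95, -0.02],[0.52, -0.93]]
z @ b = [[-0.38, -0.14], [-0.71, -0.12], [0.20, -0.38]]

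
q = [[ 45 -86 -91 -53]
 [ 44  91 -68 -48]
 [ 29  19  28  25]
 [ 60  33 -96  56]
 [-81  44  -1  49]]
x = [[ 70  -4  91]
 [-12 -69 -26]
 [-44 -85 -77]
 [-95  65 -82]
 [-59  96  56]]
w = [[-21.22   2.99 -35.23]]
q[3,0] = 60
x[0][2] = 91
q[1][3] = -48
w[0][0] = -21.22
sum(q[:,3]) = 29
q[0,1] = -86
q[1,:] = [44, 91, -68, -48]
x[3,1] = 65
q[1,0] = 44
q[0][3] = -53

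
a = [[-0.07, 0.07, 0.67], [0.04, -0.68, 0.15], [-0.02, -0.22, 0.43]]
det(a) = 0.002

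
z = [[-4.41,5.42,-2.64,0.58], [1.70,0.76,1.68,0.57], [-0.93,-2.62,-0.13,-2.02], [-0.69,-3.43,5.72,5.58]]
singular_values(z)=[9.85, 6.37, 3.49, 0.95]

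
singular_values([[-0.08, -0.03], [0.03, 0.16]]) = [0.17, 0.07]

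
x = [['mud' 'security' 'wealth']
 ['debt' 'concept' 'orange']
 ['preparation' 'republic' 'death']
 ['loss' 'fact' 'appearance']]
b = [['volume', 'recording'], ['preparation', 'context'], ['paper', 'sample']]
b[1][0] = 'preparation'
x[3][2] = 'appearance'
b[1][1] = 'context'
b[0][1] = 'recording'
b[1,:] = ['preparation', 'context']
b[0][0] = 'volume'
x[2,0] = 'preparation'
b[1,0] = 'preparation'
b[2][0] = 'paper'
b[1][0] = 'preparation'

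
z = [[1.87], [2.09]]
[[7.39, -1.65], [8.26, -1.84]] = z @ [[3.95, -0.88]]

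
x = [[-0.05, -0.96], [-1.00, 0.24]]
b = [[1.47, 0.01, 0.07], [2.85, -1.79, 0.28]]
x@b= [[-2.81, 1.72, -0.27], [-0.79, -0.44, -0.0]]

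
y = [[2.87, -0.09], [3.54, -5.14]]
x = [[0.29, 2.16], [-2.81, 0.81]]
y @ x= [[1.09, 6.13], [15.47, 3.48]]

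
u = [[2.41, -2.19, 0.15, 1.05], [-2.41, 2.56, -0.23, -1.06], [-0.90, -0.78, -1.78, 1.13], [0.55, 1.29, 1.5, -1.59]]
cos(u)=[[0.35, 0.42, -0.22, -0.08],[0.65, 0.49, 0.19, 0.12],[-0.49, -0.56, -0.11, 0.84],[0.61, 0.5, 1.12, 0.13]]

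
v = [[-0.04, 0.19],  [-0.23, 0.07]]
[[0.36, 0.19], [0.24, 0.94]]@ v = [[-0.06,0.08], [-0.23,0.11]]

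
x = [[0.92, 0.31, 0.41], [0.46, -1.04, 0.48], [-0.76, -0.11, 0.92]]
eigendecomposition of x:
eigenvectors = [[(-0.05-0.59j), (-0.05+0.59j), -0.15+0.00j], [(0.12-0.17j), (0.12+0.17j), (0.99+0j)], [0.78+0.00j, 0.78-0.00j, -0.00+0.00j]]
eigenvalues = [(0.96+0.6j), (0.96-0.6j), (-1.11+0j)]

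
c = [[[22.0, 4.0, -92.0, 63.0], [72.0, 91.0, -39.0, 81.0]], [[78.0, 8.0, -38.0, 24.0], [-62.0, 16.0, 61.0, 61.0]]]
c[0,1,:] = [72.0, 91.0, -39.0, 81.0]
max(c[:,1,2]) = 61.0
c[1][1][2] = 61.0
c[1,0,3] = 24.0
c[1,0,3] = 24.0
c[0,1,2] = -39.0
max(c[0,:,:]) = 91.0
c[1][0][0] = 78.0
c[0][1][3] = 81.0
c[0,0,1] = 4.0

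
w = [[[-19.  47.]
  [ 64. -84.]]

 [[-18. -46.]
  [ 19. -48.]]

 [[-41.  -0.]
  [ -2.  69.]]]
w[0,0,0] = -19.0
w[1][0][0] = -18.0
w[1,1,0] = 19.0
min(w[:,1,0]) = -2.0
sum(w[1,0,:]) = -64.0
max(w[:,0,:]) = 47.0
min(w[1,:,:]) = -48.0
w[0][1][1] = -84.0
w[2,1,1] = 69.0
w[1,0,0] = -18.0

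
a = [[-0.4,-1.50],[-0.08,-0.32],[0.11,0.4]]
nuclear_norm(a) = 1.65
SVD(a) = [[-0.95,0.03], [-0.20,-0.84], [0.25,-0.54]] @ diag([1.640385052248468, 0.006072920202896909]) @ [[0.26, 0.97], [-0.97, 0.26]]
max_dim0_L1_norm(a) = 2.22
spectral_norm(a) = 1.64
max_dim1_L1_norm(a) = 1.9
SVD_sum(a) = [[-0.40, -1.50],[-0.08, -0.32],[0.11, 0.40]] + [[-0.0, 0.00], [0.00, -0.0], [0.0, -0.0]]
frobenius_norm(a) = 1.64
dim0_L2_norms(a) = [0.42, 1.59]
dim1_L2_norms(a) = [1.55, 0.33, 0.41]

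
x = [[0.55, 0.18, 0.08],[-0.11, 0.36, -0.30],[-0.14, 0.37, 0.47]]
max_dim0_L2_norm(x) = 0.58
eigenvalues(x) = [(0.55+0j), (0.41+0.37j), (0.41-0.37j)]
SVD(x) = [[0.48, 0.86, 0.19], [-0.02, -0.21, 0.98], [0.88, -0.47, -0.08]] @ diag([0.6261299918847762, 0.5754273162673553, 0.4767018323393767]) @ [[0.23,  0.65,  0.73], [0.97,  -0.16,  -0.16], [0.02,  0.75,  -0.67]]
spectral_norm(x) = 0.63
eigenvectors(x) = [[-0.86+0.00j,-0.22+0.22j,-0.22-0.22j],[-0.22+0.00j,(0.02-0.63j),0.02+0.63j],[0.46+0.00j,(-0.71+0j),-0.71-0.00j]]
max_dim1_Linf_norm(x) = 0.55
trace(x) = 1.38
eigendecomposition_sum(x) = [[0.44+0.00j, (0.16+0j), (-0.13-0j)], [0.11+0.00j, 0.04+0.00j, -0.03-0.00j], [-0.24+0.00j, (-0.08-0j), 0.07+0.00j]] + [[(0.05+0.02j),  0.01-0.13j,  (0.11-0.02j)], [(-0.11+0.04j),  (0.16+0.21j),  -0.13+0.17j], [(0.05+0.12j),  (0.23-0.19j),  (0.2+0.14j)]] + [[(0.05-0.02j),(0.01+0.13j),(0.11+0.02j)], [-0.11-0.04j,0.16-0.21j,-0.13-0.17j], [0.05-0.12j,0.23+0.19j,(0.2-0.14j)]]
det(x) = 0.17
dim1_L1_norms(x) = [0.81, 0.77, 0.98]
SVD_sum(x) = [[0.07, 0.19, 0.22], [-0.0, -0.01, -0.01], [0.12, 0.36, 0.4]] + [[0.48, -0.08, -0.08], [-0.12, 0.02, 0.02], [-0.26, 0.04, 0.04]] + [[0.0, 0.07, -0.06],[0.01, 0.35, -0.31],[-0.00, -0.03, 0.03]]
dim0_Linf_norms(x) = [0.55, 0.37, 0.47]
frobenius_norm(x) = 0.97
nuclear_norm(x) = 1.68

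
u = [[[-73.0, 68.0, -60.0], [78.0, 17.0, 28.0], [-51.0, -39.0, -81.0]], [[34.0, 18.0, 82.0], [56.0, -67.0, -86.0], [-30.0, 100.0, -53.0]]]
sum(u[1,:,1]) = 51.0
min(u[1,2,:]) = -53.0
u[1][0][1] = 18.0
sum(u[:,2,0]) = -81.0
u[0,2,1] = -39.0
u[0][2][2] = -81.0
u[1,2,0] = -30.0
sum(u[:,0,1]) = 86.0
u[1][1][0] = 56.0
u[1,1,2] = -86.0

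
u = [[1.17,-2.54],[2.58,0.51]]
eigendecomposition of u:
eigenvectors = [[0.09+0.70j,(0.09-0.7j)], [0.71+0.00j,0.71-0.00j]]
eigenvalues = [(0.84+2.54j), (0.84-2.54j)]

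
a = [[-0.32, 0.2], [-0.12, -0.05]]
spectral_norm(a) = 0.39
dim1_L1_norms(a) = [0.52, 0.17]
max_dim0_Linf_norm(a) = 0.32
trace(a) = -0.37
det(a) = 0.04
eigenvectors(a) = [[(0.79+0j), 0.79-0.00j], [(0.53+0.3j), (0.53-0.3j)]]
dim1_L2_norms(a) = [0.38, 0.13]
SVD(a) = [[-0.98, -0.21], [-0.21, 0.98]] @ diag([0.38539277457598736, 0.10379021776941294]) @ [[0.88, -0.48], [-0.48, -0.88]]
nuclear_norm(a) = 0.49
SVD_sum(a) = [[-0.33, 0.18], [-0.07, 0.04]] + [[0.01, 0.02], [-0.05, -0.09]]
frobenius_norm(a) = 0.40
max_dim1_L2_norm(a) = 0.38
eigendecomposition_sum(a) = [[-0.16-0.13j, (0.1+0.24j)],[(-0.06-0.15j), (-0.02+0.2j)]] + [[-0.16+0.13j, 0.10-0.24j], [-0.06+0.15j, (-0.03-0.2j)]]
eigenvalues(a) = [(-0.19+0.08j), (-0.19-0.08j)]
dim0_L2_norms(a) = [0.34, 0.21]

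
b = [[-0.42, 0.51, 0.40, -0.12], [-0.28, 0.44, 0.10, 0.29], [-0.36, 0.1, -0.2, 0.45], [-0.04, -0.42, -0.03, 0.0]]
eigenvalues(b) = [(0.11+0.47j), (0.11-0.47j), (-0.2+0.18j), (-0.2-0.18j)]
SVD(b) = [[-0.69,-0.48,0.48,-0.23], [-0.57,0.23,-0.23,0.75], [-0.31,0.82,0.16,-0.44], [0.3,0.19,0.83,0.43]] @ diag([1.0096448753099145, 0.6394074729395341, 0.32129999518915886, 0.08088029674124919]) @ [[0.55, -0.76, -0.28, -0.22],[-0.26, -0.22, -0.53, 0.78],[-0.71, -0.59, 0.35, -0.17],[0.36, -0.17, 0.72, 0.57]]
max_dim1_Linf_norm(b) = 0.51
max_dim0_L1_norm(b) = 1.47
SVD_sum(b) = [[-0.38, 0.53, 0.20, 0.16], [-0.32, 0.44, 0.16, 0.13], [-0.17, 0.24, 0.09, 0.07], [0.17, -0.23, -0.08, -0.07]] + [[0.08, 0.07, 0.16, -0.24],[-0.04, -0.03, -0.08, 0.11],[-0.14, -0.12, -0.28, 0.41],[-0.03, -0.03, -0.06, 0.09]] + [[-0.11, -0.09, 0.05, -0.03], [0.05, 0.04, -0.03, 0.01], [-0.04, -0.03, 0.02, -0.01], [-0.19, -0.16, 0.09, -0.04]] + [[-0.01,0.0,-0.01,-0.01], [0.02,-0.01,0.04,0.03], [-0.01,0.01,-0.03,-0.02], [0.01,-0.01,0.03,0.02]]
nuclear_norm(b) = 2.05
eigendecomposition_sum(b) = [[(-0.15+0.05j), (0.33+0.08j), (0.02+0.08j), (0.17-0.22j)], [(-0.15+0.01j), 0.27+0.16j, (-0+0.08j), 0.21-0.15j], [-0.07-0.16j, (-0.07+0.36j), (-0.09+0.03j), 0.25+0.17j], [0.03-0.14j, (-0.22+0.21j), (-0.07-0.02j), (0.09+0.23j)]] + [[(-0.15-0.05j),(0.33-0.08j),0.02-0.08j,(0.17+0.22j)], [(-0.15-0.01j),0.27-0.16j,-0.00-0.08j,(0.21+0.15j)], [-0.07+0.16j,-0.07-0.36j,-0.09-0.03j,0.25-0.17j], [0.03+0.14j,-0.22-0.21j,-0.07+0.02j,(0.09-0.23j)]] + [[-0.06+0.12j,(-0.08-0.21j),0.18+0.13j,(-0.23-0.11j)], [(0.01+0.03j),(-0.05-0.03j),(0.05-0j),(-0.06+0.01j)], [(-0.11+0.02j),(0.12-0.15j),-0.01+0.18j,(-0.03-0.21j)], [-0.05+0.05j,0.01-0.12j,(0.06+0.1j),-0.09-0.10j]] + [[(-0.06-0.12j), -0.08+0.21j, 0.18-0.13j, -0.23+0.11j], [(0.01-0.03j), (-0.05+0.03j), (0.05+0j), (-0.06-0.01j)], [(-0.11-0.02j), 0.12+0.15j, (-0.01-0.18j), -0.03+0.21j], [(-0.05-0.05j), (0.01+0.12j), 0.06-0.10j, -0.09+0.10j]]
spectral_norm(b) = 1.01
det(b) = 0.02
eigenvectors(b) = [[(-0.03+0.51j), (-0.03-0.51j), (0.7+0j), (0.7-0j)],[(-0.16+0.44j), -0.16-0.44j, (0.13-0.11j), (0.13+0.11j)],[(-0.55+0j), (-0.55-0j), 0.32+0.49j, (0.32-0.49j)],[(-0.37-0.27j), (-0.37+0.27j), 0.34+0.15j, (0.34-0.15j)]]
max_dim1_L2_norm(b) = 0.78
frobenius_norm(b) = 1.24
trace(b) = -0.18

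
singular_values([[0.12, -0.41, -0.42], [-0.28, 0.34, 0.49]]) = [0.88, 0.13]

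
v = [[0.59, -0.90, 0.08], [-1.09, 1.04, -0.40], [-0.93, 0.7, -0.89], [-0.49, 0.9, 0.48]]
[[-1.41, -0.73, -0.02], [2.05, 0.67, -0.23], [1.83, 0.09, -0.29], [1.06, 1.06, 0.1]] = v @ [[-0.63, -0.02, 0.6], [1.11, 0.85, 0.42], [-0.52, 0.59, 0.03]]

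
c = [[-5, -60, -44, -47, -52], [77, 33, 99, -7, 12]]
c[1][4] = 12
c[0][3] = -47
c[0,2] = -44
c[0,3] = -47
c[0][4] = -52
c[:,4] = [-52, 12]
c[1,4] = 12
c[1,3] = -7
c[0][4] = -52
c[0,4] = -52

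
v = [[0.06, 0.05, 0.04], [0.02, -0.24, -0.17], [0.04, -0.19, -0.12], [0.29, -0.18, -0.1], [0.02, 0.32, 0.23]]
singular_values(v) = [0.59, 0.28, 0.01]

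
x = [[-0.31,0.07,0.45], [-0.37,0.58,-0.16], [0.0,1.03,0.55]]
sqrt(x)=[[(0.12+0.53j), -0.02+0.18j, 0.34-0.21j], [(-0.28+0.17j), (0.81+0.06j), -0.07-0.07j], [(0.06-0.17j), 0.62-0.06j, 0.79+0.07j]]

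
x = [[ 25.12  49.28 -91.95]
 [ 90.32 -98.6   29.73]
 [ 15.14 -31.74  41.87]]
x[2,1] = -31.74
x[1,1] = -98.6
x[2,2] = 41.87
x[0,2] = -91.95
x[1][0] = 90.32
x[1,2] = 29.73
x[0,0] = 25.12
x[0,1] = 49.28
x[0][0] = 25.12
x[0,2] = -91.95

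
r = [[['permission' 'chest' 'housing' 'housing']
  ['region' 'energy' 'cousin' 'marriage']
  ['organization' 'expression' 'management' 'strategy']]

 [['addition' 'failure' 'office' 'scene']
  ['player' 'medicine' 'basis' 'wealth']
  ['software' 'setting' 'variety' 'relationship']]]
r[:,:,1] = [['chest', 'energy', 'expression'], ['failure', 'medicine', 'setting']]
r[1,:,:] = [['addition', 'failure', 'office', 'scene'], ['player', 'medicine', 'basis', 'wealth'], ['software', 'setting', 'variety', 'relationship']]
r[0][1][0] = 'region'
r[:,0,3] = ['housing', 'scene']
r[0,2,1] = 'expression'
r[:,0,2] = ['housing', 'office']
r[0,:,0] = ['permission', 'region', 'organization']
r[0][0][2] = 'housing'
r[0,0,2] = 'housing'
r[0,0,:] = ['permission', 'chest', 'housing', 'housing']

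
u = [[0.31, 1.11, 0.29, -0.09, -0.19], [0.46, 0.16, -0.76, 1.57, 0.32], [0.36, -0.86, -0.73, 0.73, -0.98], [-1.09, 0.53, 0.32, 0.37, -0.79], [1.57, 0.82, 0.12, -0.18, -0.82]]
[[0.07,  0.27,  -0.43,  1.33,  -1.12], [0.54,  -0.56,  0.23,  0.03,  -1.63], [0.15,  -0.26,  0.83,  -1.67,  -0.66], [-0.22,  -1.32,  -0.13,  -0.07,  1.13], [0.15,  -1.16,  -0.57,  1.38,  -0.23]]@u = [[-3.22, 0.28, 0.42, 0.80, 0.36],  [-2.6, -1.01, 0.23, -0.46, 0.81],  [1.01, -2.02, -0.98, -0.31, 0.94],  [1.13, 0.55, 1.15, -2.38, -1.12],  [-2.56, 1.01, 1.76, -1.7, -0.74]]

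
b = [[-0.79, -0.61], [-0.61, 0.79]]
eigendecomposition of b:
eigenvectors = [[-0.95, 0.32], [-0.32, -0.95]]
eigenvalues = [-1.0, 1.0]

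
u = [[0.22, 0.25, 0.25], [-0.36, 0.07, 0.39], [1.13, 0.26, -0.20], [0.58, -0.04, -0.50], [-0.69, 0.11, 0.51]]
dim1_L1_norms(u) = [0.72, 0.82, 1.59, 1.12, 1.31]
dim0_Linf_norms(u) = [1.13, 0.26, 0.51]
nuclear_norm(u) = 2.39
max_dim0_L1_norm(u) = 2.98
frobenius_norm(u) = 1.78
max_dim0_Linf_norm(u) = 1.13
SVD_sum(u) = [[0.09, 0.01, -0.05], [-0.44, -0.03, 0.21], [1.01, 0.07, -0.48], [0.66, 0.04, -0.32], [-0.75, -0.05, 0.36]] + [[0.13, 0.22, 0.31], [0.07, 0.12, 0.17], [0.12, 0.2, 0.28], [-0.07, -0.12, -0.16], [0.07, 0.12, 0.17]] + [[-0.01, 0.02, -0.01], [0.01, -0.02, 0.01], [0.0, -0.01, 0.01], [-0.01, 0.04, -0.02], [-0.01, 0.03, -0.02]]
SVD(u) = [[-0.06, 0.61, 0.33], [0.29, 0.33, -0.39], [-0.68, 0.55, -0.15], [-0.44, -0.32, 0.60], [0.50, 0.34, 0.59]] @ diag([1.6549497005583063, 0.6610158746764038, 0.07070715697694868]) @ [[-0.90, -0.06, 0.43],[0.33, 0.56, 0.76],[-0.29, 0.83, -0.48]]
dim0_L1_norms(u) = [2.98, 0.73, 1.85]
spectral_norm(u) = 1.65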